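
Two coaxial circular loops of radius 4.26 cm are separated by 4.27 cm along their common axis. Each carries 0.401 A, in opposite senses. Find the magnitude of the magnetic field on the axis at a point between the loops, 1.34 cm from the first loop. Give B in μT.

Each loop contributes B = μ₀IR²/[2(R²+z²)^(3/2)] on the axis, with z measured from that loop.
Loop 1 (z = 0.0134 m): B₁ = 5.13×10⁻⁶ T. Loop 2 (z = 0.0293 m): B₂ = 3.31×10⁻⁶ T.
The fields oppose: B = |B₁ − B₂| = 1.83×10⁻⁶ T.

B ≈ 1.83 μT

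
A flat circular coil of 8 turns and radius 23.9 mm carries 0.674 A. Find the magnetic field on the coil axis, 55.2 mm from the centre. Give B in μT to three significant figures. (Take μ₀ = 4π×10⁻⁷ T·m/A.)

For an N-turn flat coil, B = Nμ₀IR²/[2(R²+z²)^(3/2)] with R = 0.0239 m, z = 0.0552 m.
B = 8 × 1.11×10⁻⁶ T = 8.89×10⁻⁶ T.

B ≈ 8.89 μT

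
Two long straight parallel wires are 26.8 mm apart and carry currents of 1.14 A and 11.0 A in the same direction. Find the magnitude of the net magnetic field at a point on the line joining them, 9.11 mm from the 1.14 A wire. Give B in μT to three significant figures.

Each long wire gives B = μ₀I/(2πd). Distances are d₁ = 0.00911 m and d₂ = 0.01769 m.
B₁ = 2.50×10⁻⁵ T, B₂ = 1.24×10⁻⁴ T.
Between parallel currents the two contributions point in opposite directions, so they subtract. B = |B₁ − B₂| = |2.50×10⁻⁵ − 1.24×10⁻⁴| = 9.93×10⁻⁵ T.

B ≈ 99.3 μT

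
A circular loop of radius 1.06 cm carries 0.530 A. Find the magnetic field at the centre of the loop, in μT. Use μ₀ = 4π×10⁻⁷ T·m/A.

B ≈ 31.4 μT

At the centre of a circular loop the Biot–Savart law gives B = μ₀I/(2R).
B = (4π×10⁻⁷ × 0.530) / (2 × 0.0106) = 3.14×10⁻⁵ T.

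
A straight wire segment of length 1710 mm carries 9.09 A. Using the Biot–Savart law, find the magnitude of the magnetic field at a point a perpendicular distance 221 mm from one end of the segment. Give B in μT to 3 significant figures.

B ≈ 4.08 μT

For a finite straight segment, B = (μ₀I/4πd)(sinθ₁ + sinθ₂), where θ₁, θ₂ are the angles from the perpendicular to each end.
The perpendicular foot is at one end, so the two end-offsets along the wire are 0 and L = 1.71 m.
sinθ₁ = 0/√(0²+0.221²) = 0.0000; sinθ₂ = 1.71/√(1.71²+0.221²) = 0.9918.
B = (4π×10⁻⁷ × 9.09) / (4π × 0.221) × (0.0000 + 0.9918) = 4.08×10⁻⁶ T.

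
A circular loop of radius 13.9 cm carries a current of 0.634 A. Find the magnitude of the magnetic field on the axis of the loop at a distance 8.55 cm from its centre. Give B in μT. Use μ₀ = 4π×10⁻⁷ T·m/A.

On the axis of a circular loop, B = μ₀IR² / [2(R²+z²)^(3/2)].
R² + z² = (0.139)² + (0.0855)² = 0.02663 m², and (R²+z²)^(3/2) = 4.35×10⁻³ m³.
B = (4π×10⁻⁷ × 0.634 × 0.01932) / (2 × 4.35×10⁻³) = 1.77×10⁻⁶ T.

B ≈ 1.77 μT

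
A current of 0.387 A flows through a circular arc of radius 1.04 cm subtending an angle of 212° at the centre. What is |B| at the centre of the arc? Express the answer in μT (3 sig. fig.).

The Biot–Savart field of a circular arc at its centre is B = μ₀Iφ/(4πR), with φ = 3.7 rad.
B = (4π×10⁻⁷ × 0.387 × 3.7) / (4π × 0.0104) = 1.38×10⁻⁵ T.

B ≈ 13.8 μT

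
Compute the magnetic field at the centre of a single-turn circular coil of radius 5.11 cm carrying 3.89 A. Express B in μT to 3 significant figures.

B ≈ 47.8 μT

At the centre of a circular loop the Biot–Savart law gives B = μ₀I/(2R).
B = (4π×10⁻⁷ × 3.89) / (2 × 0.0511) = 4.78×10⁻⁵ T.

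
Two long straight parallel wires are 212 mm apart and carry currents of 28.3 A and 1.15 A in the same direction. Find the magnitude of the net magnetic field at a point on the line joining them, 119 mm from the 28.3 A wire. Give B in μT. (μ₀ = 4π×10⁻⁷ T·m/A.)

B ≈ 45.1 μT

Each long wire gives B = μ₀I/(2πd). Distances are d₁ = 0.119 m and d₂ = 0.093 m.
B₁ = 4.76×10⁻⁵ T, B₂ = 2.47×10⁻⁶ T.
Between parallel currents the two contributions point in opposite directions, so they subtract. B = |B₁ − B₂| = |4.76×10⁻⁵ − 2.47×10⁻⁶| = 4.51×10⁻⁵ T.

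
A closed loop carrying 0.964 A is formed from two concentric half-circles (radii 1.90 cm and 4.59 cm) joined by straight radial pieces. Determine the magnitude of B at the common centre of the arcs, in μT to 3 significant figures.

The radial connectors point toward the centre, so dl × r̂ = 0 and they contribute nothing.
Each semicircle gives μ₀I/(4R): inner arc 1.59×10⁻⁵ T, outer arc 6.60×10⁻⁶ T.
The two arcs carry current in opposite angular senses, so their fields oppose: B = |1.59×10⁻⁵ − 6.60×10⁻⁶| = 9.34×10⁻⁶ T.

B ≈ 9.34 μT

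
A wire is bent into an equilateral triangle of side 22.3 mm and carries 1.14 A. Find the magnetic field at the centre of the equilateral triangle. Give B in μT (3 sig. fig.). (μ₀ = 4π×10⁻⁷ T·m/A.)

B ≈ 92.0 μT

Each side is a finite straight segment at perpendicular distance d = a/(2 tan(π/3)) = 0.006437 m from the centre, with end-angles ±π/3.
One side contributes B₁ = (μ₀I/4πd)·2 sin(π/3) = 3.07×10⁻⁵ T.
All 3 sides add in the same direction: B = 3 × 3.07×10⁻⁵ = 9.20×10⁻⁵ T.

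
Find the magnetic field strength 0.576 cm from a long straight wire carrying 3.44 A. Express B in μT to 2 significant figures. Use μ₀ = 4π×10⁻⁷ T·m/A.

B ≈ 120 μT

For an infinitely long straight wire, B = μ₀I/(2πd).
B = (4π×10⁻⁷ × 3.44) / (2π × 0.00576) = 1.19×10⁻⁴ T.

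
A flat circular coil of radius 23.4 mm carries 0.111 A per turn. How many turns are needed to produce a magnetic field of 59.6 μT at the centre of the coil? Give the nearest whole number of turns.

N = 20

For an N-turn coil, B = Nμ₀I/(2R). A single turn gives B₁ = 2.98×10⁻⁶ T with R = 0.0234 m.
N = B/B₁ = 5.96×10⁻⁵ / 2.98×10⁻⁶ = 20.00.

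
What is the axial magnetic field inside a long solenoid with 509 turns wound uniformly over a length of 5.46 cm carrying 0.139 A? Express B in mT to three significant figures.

Inside a long solenoid, B = μ₀nI with n = 9322 turns/m.
B = 4π×10⁻⁷ × 9322 × 0.139 = 1.63×10⁻³ T.

B ≈ 1.63 mT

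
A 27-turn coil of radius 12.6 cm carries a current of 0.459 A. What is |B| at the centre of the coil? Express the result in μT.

For an N-turn flat coil, B = Nμ₀I/(2R) with R = 0.126 m.
B = 27 × 2.29×10⁻⁶ T = 6.18×10⁻⁵ T.

B ≈ 61.8 μT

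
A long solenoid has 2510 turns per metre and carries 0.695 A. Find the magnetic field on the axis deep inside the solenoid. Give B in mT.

B ≈ 2.19 mT

Inside a long solenoid, B = μ₀nI with n = 2510 turns/m.
B = 4π×10⁻⁷ × 2510 × 0.695 = 2.19×10⁻³ T.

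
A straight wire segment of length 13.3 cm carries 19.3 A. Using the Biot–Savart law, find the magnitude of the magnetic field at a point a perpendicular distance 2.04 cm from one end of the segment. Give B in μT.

For a finite straight segment, B = (μ₀I/4πd)(sinθ₁ + sinθ₂), where θ₁, θ₂ are the angles from the perpendicular to each end.
The perpendicular foot is at one end, so the two end-offsets along the wire are 0 and L = 0.133 m.
sinθ₁ = 0/√(0²+0.0204²) = 0.0000; sinθ₂ = 0.133/√(0.133²+0.0204²) = 0.9884.
B = (4π×10⁻⁷ × 19.3) / (4π × 0.0204) × (0.0000 + 0.9884) = 9.35×10⁻⁵ T.

B ≈ 93.5 μT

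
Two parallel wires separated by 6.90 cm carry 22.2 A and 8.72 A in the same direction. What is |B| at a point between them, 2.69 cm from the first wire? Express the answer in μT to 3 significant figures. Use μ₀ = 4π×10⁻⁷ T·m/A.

Each long wire gives B = μ₀I/(2πd). Distances are d₁ = 0.0269 m and d₂ = 0.0421 m.
B₁ = 1.65×10⁻⁴ T, B₂ = 4.14×10⁻⁵ T.
Between parallel currents the two contributions point in opposite directions, so they subtract. B = |B₁ − B₂| = |1.65×10⁻⁴ − 4.14×10⁻⁵| = 1.24×10⁻⁴ T.

B ≈ 124 μT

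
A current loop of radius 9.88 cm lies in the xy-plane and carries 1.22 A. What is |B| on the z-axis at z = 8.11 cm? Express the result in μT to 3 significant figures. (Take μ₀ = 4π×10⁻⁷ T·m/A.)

B ≈ 3.58 μT

On the axis of a circular loop, B = μ₀IR² / [2(R²+z²)^(3/2)].
R² + z² = (0.0988)² + (0.0811)² = 0.01634 m², and (R²+z²)^(3/2) = 2.09×10⁻³ m³.
B = (4π×10⁻⁷ × 1.22 × 0.009761) / (2 × 2.09×10⁻³) = 3.58×10⁻⁶ T.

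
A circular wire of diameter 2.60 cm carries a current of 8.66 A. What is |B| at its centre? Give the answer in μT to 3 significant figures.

B ≈ 419 μT

At the centre of a circular loop the Biot–Savart law gives B = μ₀I/(2R) (so R = 0.013 m).
B = (4π×10⁻⁷ × 8.66) / (2 × 0.013) = 4.19×10⁻⁴ T.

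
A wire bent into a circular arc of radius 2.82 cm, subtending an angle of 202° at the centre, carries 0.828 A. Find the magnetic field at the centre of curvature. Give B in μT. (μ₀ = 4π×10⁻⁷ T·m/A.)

The Biot–Savart field of a circular arc at its centre is B = μ₀Iφ/(4πR), with φ = 3.526 rad.
B = (4π×10⁻⁷ × 0.828 × 3.526) / (4π × 0.0282) = 1.04×10⁻⁵ T.

B ≈ 10.4 μT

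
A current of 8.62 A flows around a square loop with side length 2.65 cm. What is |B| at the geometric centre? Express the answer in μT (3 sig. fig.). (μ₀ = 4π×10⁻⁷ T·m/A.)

B ≈ 368 μT

Each side is a finite straight segment at perpendicular distance d = a/(2 tan(π/4)) = 0.01325 m from the centre, with end-angles ±π/4.
One side contributes B₁ = (μ₀I/4πd)·2 sin(π/4) = 9.20×10⁻⁵ T.
All 4 sides add in the same direction: B = 4 × 9.20×10⁻⁵ = 3.68×10⁻⁴ T.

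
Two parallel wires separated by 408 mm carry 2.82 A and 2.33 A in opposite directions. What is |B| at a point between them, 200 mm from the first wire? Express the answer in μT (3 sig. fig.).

B ≈ 5.06 μT

Each long wire gives B = μ₀I/(2πd). Distances are d₁ = 0.2 m and d₂ = 0.208 m.
B₁ = 2.82×10⁻⁶ T, B₂ = 2.24×10⁻⁶ T.
Between antiparallel currents both contributions point the same way, so they add. B = B₁ + B₂ = 2.82×10⁻⁶ + 2.24×10⁻⁶ = 5.06×10⁻⁶ T.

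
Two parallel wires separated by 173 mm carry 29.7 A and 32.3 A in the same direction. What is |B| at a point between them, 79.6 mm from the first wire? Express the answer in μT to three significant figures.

Each long wire gives B = μ₀I/(2πd). Distances are d₁ = 0.0796 m and d₂ = 0.0934 m.
B₁ = 7.46×10⁻⁵ T, B₂ = 6.92×10⁻⁵ T.
Between parallel currents the two contributions point in opposite directions, so they subtract. B = |B₁ − B₂| = |7.46×10⁻⁵ − 6.92×10⁻⁵| = 5.46×10⁻⁶ T.

B ≈ 5.46 μT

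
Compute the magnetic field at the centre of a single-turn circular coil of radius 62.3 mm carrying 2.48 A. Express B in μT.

B ≈ 25.0 μT

At the centre of a circular loop the Biot–Savart law gives B = μ₀I/(2R).
B = (4π×10⁻⁷ × 2.48) / (2 × 0.0623) = 2.50×10⁻⁵ T.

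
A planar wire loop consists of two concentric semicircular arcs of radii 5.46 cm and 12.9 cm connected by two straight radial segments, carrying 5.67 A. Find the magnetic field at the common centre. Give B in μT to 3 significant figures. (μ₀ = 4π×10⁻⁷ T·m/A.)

B ≈ 18.8 μT

The radial connectors point toward the centre, so dl × r̂ = 0 and they contribute nothing.
Each semicircle gives μ₀I/(4R): inner arc 3.26×10⁻⁵ T, outer arc 1.38×10⁻⁵ T.
The two arcs carry current in opposite angular senses, so their fields oppose: B = |3.26×10⁻⁵ − 1.38×10⁻⁵| = 1.88×10⁻⁵ T.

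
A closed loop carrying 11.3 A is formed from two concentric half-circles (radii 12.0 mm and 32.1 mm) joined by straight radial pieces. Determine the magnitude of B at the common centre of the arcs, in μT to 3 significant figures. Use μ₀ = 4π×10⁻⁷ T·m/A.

B ≈ 185 μT

The radial connectors point toward the centre, so dl × r̂ = 0 and they contribute nothing.
Each semicircle gives μ₀I/(4R): inner arc 2.96×10⁻⁴ T, outer arc 1.11×10⁻⁴ T.
The two arcs carry current in opposite angular senses, so their fields oppose: B = |2.96×10⁻⁴ − 1.11×10⁻⁴| = 1.85×10⁻⁴ T.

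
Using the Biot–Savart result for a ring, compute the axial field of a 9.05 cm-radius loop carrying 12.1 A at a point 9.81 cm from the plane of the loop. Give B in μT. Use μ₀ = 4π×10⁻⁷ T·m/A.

On the axis of a circular loop, B = μ₀IR² / [2(R²+z²)^(3/2)].
R² + z² = (0.0905)² + (0.0981)² = 0.01781 m², and (R²+z²)^(3/2) = 2.38×10⁻³ m³.
B = (4π×10⁻⁷ × 12.1 × 0.00819) / (2 × 2.38×10⁻³) = 2.62×10⁻⁵ T.

B ≈ 26.2 μT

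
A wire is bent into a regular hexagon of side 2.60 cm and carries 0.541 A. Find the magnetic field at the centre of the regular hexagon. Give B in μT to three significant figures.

B ≈ 14.4 μT

Each side is a finite straight segment at perpendicular distance d = a/(2 tan(π/6)) = 0.02252 m from the centre, with end-angles ±π/6.
One side contributes B₁ = (μ₀I/4πd)·2 sin(π/6) = 2.40×10⁻⁶ T.
All 6 sides add in the same direction: B = 6 × 2.40×10⁻⁶ = 1.44×10⁻⁵ T.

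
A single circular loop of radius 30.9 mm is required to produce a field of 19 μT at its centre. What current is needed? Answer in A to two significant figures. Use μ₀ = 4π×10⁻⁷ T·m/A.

I ≈ 0.93 A

At the centre of a circular loop B = μ₀I/(2R), so I = 2RB/μ₀.
With R = 0.0309 m, I = 2 × 0.0309 × 1.90×10⁻⁵ / (4π×10⁻⁷) = 0.934 A.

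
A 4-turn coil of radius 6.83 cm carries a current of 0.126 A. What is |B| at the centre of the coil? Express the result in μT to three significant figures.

For an N-turn flat coil, B = Nμ₀I/(2R) with R = 0.0683 m.
B = 4 × 1.16×10⁻⁶ T = 4.64×10⁻⁶ T.

B ≈ 4.64 μT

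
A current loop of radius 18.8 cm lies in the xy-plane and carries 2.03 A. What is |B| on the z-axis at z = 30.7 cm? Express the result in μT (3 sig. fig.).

On the axis of a circular loop, B = μ₀IR² / [2(R²+z²)^(3/2)].
R² + z² = (0.188)² + (0.307)² = 0.1296 m², and (R²+z²)^(3/2) = 4.67×10⁻² m³.
B = (4π×10⁻⁷ × 2.03 × 0.03534) / (2 × 4.67×10⁻²) = 9.66×10⁻⁷ T.

B ≈ 0.966 μT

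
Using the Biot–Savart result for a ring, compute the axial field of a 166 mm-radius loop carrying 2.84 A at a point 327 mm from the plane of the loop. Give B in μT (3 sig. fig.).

On the axis of a circular loop, B = μ₀IR² / [2(R²+z²)^(3/2)].
R² + z² = (0.166)² + (0.327)² = 0.1345 m², and (R²+z²)^(3/2) = 4.93×10⁻² m³.
B = (4π×10⁻⁷ × 2.84 × 0.02756) / (2 × 4.93×10⁻²) = 9.97×10⁻⁷ T.

B ≈ 0.997 μT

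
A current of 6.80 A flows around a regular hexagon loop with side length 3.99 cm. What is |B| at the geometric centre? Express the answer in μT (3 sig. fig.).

B ≈ 118 μT

Each side is a finite straight segment at perpendicular distance d = a/(2 tan(π/6)) = 0.03455 m from the centre, with end-angles ±π/6.
One side contributes B₁ = (μ₀I/4πd)·2 sin(π/6) = 1.97×10⁻⁵ T.
All 6 sides add in the same direction: B = 6 × 1.97×10⁻⁵ = 1.18×10⁻⁴ T.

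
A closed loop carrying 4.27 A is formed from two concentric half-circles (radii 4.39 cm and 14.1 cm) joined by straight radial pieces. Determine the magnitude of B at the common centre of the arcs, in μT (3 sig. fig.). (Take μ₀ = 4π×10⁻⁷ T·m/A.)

The radial connectors point toward the centre, so dl × r̂ = 0 and they contribute nothing.
Each semicircle gives μ₀I/(4R): inner arc 3.06×10⁻⁵ T, outer arc 9.51×10⁻⁶ T.
The two arcs carry current in opposite angular senses, so their fields oppose: B = |3.06×10⁻⁵ − 9.51×10⁻⁶| = 2.10×10⁻⁵ T.

B ≈ 21.0 μT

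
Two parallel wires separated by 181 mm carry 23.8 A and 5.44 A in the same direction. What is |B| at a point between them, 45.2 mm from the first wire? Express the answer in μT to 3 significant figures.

Each long wire gives B = μ₀I/(2πd). Distances are d₁ = 0.0452 m and d₂ = 0.1358 m.
B₁ = 1.05×10⁻⁴ T, B₂ = 8.01×10⁻⁶ T.
Between parallel currents the two contributions point in opposite directions, so they subtract. B = |B₁ − B₂| = |1.05×10⁻⁴ − 8.01×10⁻⁶| = 9.73×10⁻⁵ T.

B ≈ 97.3 μT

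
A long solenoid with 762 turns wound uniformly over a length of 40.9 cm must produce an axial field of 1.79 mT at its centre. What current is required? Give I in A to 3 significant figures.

Inside a long solenoid B = μ₀nI with n = 1863 m⁻¹, so I = B/(μ₀n).
I = 1.79×10⁻³ / (4π×10⁻⁷ × 1863) = 0.765 A.

I ≈ 0.765 A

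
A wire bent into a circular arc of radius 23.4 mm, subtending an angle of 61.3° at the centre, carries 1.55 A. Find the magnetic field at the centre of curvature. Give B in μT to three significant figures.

B ≈ 7.09 μT

The Biot–Savart field of a circular arc at its centre is B = μ₀Iφ/(4πR), with φ = 1.07 rad.
B = (4π×10⁻⁷ × 1.55 × 1.07) / (4π × 0.0234) = 7.09×10⁻⁶ T.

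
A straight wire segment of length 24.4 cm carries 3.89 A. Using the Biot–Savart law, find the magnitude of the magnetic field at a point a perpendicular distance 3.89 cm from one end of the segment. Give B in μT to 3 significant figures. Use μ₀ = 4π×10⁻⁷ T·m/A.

B ≈ 9.88 μT

For a finite straight segment, B = (μ₀I/4πd)(sinθ₁ + sinθ₂), where θ₁, θ₂ are the angles from the perpendicular to each end.
The perpendicular foot is at one end, so the two end-offsets along the wire are 0 and L = 0.244 m.
sinθ₁ = 0/√(0²+0.0389²) = 0.0000; sinθ₂ = 0.244/√(0.244²+0.0389²) = 0.9875.
B = (4π×10⁻⁷ × 3.89) / (4π × 0.0389) × (0.0000 + 0.9875) = 9.88×10⁻⁶ T.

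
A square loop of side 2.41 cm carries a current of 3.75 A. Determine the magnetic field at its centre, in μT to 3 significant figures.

Each side is a finite straight segment at perpendicular distance d = a/(2 tan(π/4)) = 0.01205 m from the centre, with end-angles ±π/4.
One side contributes B₁ = (μ₀I/4πd)·2 sin(π/4) = 4.40×10⁻⁵ T.
All 4 sides add in the same direction: B = 4 × 4.40×10⁻⁵ = 1.76×10⁻⁴ T.

B ≈ 176 μT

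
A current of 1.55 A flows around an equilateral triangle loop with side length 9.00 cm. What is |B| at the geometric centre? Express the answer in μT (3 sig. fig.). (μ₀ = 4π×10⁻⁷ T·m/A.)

Each side is a finite straight segment at perpendicular distance d = a/(2 tan(π/3)) = 0.02598 m from the centre, with end-angles ±π/3.
One side contributes B₁ = (μ₀I/4πd)·2 sin(π/3) = 1.03×10⁻⁵ T.
All 3 sides add in the same direction: B = 3 × 1.03×10⁻⁵ = 3.10×10⁻⁵ T.

B ≈ 31.0 μT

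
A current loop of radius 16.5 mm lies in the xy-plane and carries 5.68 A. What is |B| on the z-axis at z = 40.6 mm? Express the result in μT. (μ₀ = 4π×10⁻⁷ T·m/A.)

B ≈ 11.5 μT

On the axis of a circular loop, B = μ₀IR² / [2(R²+z²)^(3/2)].
R² + z² = (0.0165)² + (0.0406)² = 0.001921 m², and (R²+z²)^(3/2) = 8.42×10⁻⁵ m³.
B = (4π×10⁻⁷ × 5.68 × 0.0002723) / (2 × 8.42×10⁻⁵) = 1.15×10⁻⁵ T.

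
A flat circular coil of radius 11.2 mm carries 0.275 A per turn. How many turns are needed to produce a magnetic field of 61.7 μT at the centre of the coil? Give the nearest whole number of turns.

N = 4

For an N-turn coil, B = Nμ₀I/(2R). A single turn gives B₁ = 1.54×10⁻⁵ T with R = 0.0112 m.
N = B/B₁ = 6.17×10⁻⁵ / 1.54×10⁻⁵ = 4.00.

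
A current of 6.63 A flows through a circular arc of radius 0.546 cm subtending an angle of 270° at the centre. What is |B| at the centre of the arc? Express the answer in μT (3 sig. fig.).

B ≈ 572 μT

The Biot–Savart field of a circular arc at its centre is B = μ₀Iφ/(4πR), with φ = 4.712 rad.
B = (4π×10⁻⁷ × 6.63 × 4.712) / (4π × 0.00546) = 5.72×10⁻⁴ T.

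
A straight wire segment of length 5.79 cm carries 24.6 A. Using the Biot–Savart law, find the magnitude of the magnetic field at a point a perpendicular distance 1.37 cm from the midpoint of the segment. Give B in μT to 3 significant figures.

For a finite straight segment, B = (μ₀I/4πd)(sinθ₁ + sinθ₂), where θ₁, θ₂ are the angles from the perpendicular to each end.
The perpendicular from the point meets the wire at its midpoint, so each end is L/2 = 0.02895 m away along the wire.
sinθ₁ = 0.02895/√(0.02895²+0.0137²) = 0.9039; sinθ₂ = 0.02895/√(0.02895²+0.0137²) = 0.9039.
B = (4π×10⁻⁷ × 24.6) / (4π × 0.0137) × (0.9039 + 0.9039) = 3.25×10⁻⁴ T.

B ≈ 325 μT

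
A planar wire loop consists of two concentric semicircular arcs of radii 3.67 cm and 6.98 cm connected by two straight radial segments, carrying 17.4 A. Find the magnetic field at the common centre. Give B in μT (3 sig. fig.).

The radial connectors point toward the centre, so dl × r̂ = 0 and they contribute nothing.
Each semicircle gives μ₀I/(4R): inner arc 1.49×10⁻⁴ T, outer arc 7.83×10⁻⁵ T.
The two arcs carry current in opposite angular senses, so their fields oppose: B = |1.49×10⁻⁴ − 7.83×10⁻⁵| = 7.06×10⁻⁵ T.

B ≈ 70.6 μT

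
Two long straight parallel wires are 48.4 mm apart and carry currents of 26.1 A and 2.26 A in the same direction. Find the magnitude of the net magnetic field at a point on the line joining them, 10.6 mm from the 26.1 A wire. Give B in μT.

Each long wire gives B = μ₀I/(2πd). Distances are d₁ = 0.0106 m and d₂ = 0.0378 m.
B₁ = 4.92×10⁻⁴ T, B₂ = 1.20×10⁻⁵ T.
Between parallel currents the two contributions point in opposite directions, so they subtract. B = |B₁ − B₂| = |4.92×10⁻⁴ − 1.20×10⁻⁵| = 4.80×10⁻⁴ T.

B ≈ 480 μT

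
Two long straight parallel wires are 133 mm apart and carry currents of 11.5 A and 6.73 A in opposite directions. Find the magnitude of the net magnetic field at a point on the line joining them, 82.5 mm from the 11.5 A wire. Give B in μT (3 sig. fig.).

B ≈ 54.5 μT

Each long wire gives B = μ₀I/(2πd). Distances are d₁ = 0.0825 m and d₂ = 0.0505 m.
B₁ = 2.79×10⁻⁵ T, B₂ = 2.67×10⁻⁵ T.
Between antiparallel currents both contributions point the same way, so they add. B = B₁ + B₂ = 2.79×10⁻⁵ + 2.67×10⁻⁵ = 5.45×10⁻⁵ T.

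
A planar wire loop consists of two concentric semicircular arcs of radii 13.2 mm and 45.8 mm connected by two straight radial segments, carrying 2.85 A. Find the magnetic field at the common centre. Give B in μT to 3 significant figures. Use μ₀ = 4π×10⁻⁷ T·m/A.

B ≈ 48.3 μT

The radial connectors point toward the centre, so dl × r̂ = 0 and they contribute nothing.
Each semicircle gives μ₀I/(4R): inner arc 6.78×10⁻⁵ T, outer arc 1.95×10⁻⁵ T.
The two arcs carry current in opposite angular senses, so their fields oppose: B = |6.78×10⁻⁵ − 1.95×10⁻⁵| = 4.83×10⁻⁵ T.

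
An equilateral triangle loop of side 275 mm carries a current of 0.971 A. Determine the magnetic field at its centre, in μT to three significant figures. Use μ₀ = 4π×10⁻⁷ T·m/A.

Each side is a finite straight segment at perpendicular distance d = a/(2 tan(π/3)) = 0.07939 m from the centre, with end-angles ±π/3.
One side contributes B₁ = (μ₀I/4πd)·2 sin(π/3) = 2.12×10⁻⁶ T.
All 3 sides add in the same direction: B = 3 × 2.12×10⁻⁶ = 6.36×10⁻⁶ T.

B ≈ 6.36 μT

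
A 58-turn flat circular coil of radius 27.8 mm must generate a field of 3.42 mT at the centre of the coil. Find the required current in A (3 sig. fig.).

I ≈ 2.61 A

For an N-turn coil, B = Nμ₀I/(2R) with R = 0.0278 m, so I = 2RB/(Nμ₀) = 2 × 0.0278 × 3.42×10⁻³ / (58 × 4π×10⁻⁷) = 2.61 A.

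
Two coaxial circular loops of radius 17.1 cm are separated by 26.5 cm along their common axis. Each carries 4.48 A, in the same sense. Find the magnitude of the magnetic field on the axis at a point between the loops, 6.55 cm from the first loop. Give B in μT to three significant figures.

B ≈ 17.9 μT

Each loop contributes B = μ₀IR²/[2(R²+z²)^(3/2)] on the axis, with z measured from that loop.
Loop 1 (z = 0.0655 m): B₁ = 1.34×10⁻⁵ T. Loop 2 (z = 0.1995 m): B₂ = 4.54×10⁻⁶ T.
The fields add: B = B₁ + B₂ = 1.79×10⁻⁵ T.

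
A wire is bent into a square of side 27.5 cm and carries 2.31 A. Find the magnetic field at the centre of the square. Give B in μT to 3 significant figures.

Each side is a finite straight segment at perpendicular distance d = a/(2 tan(π/4)) = 0.1375 m from the centre, with end-angles ±π/4.
One side contributes B₁ = (μ₀I/4πd)·2 sin(π/4) = 2.38×10⁻⁶ T.
All 4 sides add in the same direction: B = 4 × 2.38×10⁻⁶ = 9.50×10⁻⁶ T.

B ≈ 9.50 μT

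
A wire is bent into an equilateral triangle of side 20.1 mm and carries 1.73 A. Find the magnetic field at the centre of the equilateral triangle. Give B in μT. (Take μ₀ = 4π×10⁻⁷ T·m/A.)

B ≈ 155 μT

Each side is a finite straight segment at perpendicular distance d = a/(2 tan(π/3)) = 0.005802 m from the centre, with end-angles ±π/3.
One side contributes B₁ = (μ₀I/4πd)·2 sin(π/3) = 5.16×10⁻⁵ T.
All 3 sides add in the same direction: B = 3 × 5.16×10⁻⁵ = 1.55×10⁻⁴ T.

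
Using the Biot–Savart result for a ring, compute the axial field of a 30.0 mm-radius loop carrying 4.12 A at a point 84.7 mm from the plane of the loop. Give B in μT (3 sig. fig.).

B ≈ 3.21 μT

On the axis of a circular loop, B = μ₀IR² / [2(R²+z²)^(3/2)].
R² + z² = (0.03)² + (0.0847)² = 0.008074 m², and (R²+z²)^(3/2) = 7.26×10⁻⁴ m³.
B = (4π×10⁻⁷ × 4.12 × 0.0009) / (2 × 7.26×10⁻⁴) = 3.21×10⁻⁶ T.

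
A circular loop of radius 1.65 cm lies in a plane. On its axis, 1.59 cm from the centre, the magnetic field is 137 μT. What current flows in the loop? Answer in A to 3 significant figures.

On the axis of a loop, B = μ₀IR²/[2(R²+z²)^(3/2)], so I = 2B(R²+z²)^(3/2)/(μ₀R²).
R² + z² = 0.0002723 + 0.0002528 = 0.0005251 m²; raised to 3/2 gives 1.20×10⁻⁵ m³.
I = 2 × 1.37×10⁻⁴ × 1.20×10⁻⁵ / (1.26×10⁻⁶ × 0.0002723) = 9.64 A.

I ≈ 9.64 A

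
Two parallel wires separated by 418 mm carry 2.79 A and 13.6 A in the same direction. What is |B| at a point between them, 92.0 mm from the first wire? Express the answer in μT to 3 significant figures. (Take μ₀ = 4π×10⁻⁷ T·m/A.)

Each long wire gives B = μ₀I/(2πd). Distances are d₁ = 0.092 m and d₂ = 0.326 m.
B₁ = 6.07×10⁻⁶ T, B₂ = 8.34×10⁻⁶ T.
Between parallel currents the two contributions point in opposite directions, so they subtract. B = |B₁ − B₂| = |6.07×10⁻⁶ − 8.34×10⁻⁶| = 2.28×10⁻⁶ T.

B ≈ 2.28 μT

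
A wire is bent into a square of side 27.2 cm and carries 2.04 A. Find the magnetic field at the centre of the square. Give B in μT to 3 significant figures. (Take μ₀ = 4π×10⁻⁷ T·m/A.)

B ≈ 8.49 μT

Each side is a finite straight segment at perpendicular distance d = a/(2 tan(π/4)) = 0.136 m from the centre, with end-angles ±π/4.
One side contributes B₁ = (μ₀I/4πd)·2 sin(π/4) = 2.12×10⁻⁶ T.
All 4 sides add in the same direction: B = 4 × 2.12×10⁻⁶ = 8.49×10⁻⁶ T.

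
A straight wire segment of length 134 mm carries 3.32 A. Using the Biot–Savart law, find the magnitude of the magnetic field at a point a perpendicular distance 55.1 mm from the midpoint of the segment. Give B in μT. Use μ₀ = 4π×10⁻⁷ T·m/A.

For a finite straight segment, B = (μ₀I/4πd)(sinθ₁ + sinθ₂), where θ₁, θ₂ are the angles from the perpendicular to each end.
The perpendicular from the point meets the wire at its midpoint, so each end is L/2 = 0.067 m away along the wire.
sinθ₁ = 0.067/√(0.067²+0.0551²) = 0.7724; sinθ₂ = 0.067/√(0.067²+0.0551²) = 0.7724.
B = (4π×10⁻⁷ × 3.32) / (4π × 0.0551) × (0.7724 + 0.7724) = 9.31×10⁻⁶ T.

B ≈ 9.31 μT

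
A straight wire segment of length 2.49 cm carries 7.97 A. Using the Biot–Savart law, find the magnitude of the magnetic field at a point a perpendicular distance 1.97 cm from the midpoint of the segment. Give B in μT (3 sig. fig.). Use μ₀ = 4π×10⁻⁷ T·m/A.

B ≈ 43.2 μT

For a finite straight segment, B = (μ₀I/4πd)(sinθ₁ + sinθ₂), where θ₁, θ₂ are the angles from the perpendicular to each end.
The perpendicular from the point meets the wire at its midpoint, so each end is L/2 = 0.01245 m away along the wire.
sinθ₁ = 0.01245/√(0.01245²+0.0197²) = 0.5342; sinθ₂ = 0.01245/√(0.01245²+0.0197²) = 0.5342.
B = (4π×10⁻⁷ × 7.97) / (4π × 0.0197) × (0.5342 + 0.5342) = 4.32×10⁻⁵ T.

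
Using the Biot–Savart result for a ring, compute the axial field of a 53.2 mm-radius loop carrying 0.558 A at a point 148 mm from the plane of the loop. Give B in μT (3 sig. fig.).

On the axis of a circular loop, B = μ₀IR² / [2(R²+z²)^(3/2)].
R² + z² = (0.0532)² + (0.148)² = 0.02473 m², and (R²+z²)^(3/2) = 3.89×10⁻³ m³.
B = (4π×10⁻⁷ × 0.558 × 0.00283) / (2 × 3.89×10⁻³) = 2.55×10⁻⁷ T.

B ≈ 0.255 μT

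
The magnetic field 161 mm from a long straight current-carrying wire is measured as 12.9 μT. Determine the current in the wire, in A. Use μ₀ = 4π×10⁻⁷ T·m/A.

I ≈ 10.4 A

For a long straight wire B = μ₀I/(2πd), so I = 2πdB/μ₀.
I = 2π × 0.161 × 1.29×10⁻⁵ / (4π×10⁻⁷) = 10.4 A.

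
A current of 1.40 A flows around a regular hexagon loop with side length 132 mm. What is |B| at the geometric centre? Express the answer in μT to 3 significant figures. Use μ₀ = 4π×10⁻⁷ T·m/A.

B ≈ 7.35 μT

Each side is a finite straight segment at perpendicular distance d = a/(2 tan(π/6)) = 0.1143 m from the centre, with end-angles ±π/6.
One side contributes B₁ = (μ₀I/4πd)·2 sin(π/6) = 1.22×10⁻⁶ T.
All 6 sides add in the same direction: B = 6 × 1.22×10⁻⁶ = 7.35×10⁻⁶ T.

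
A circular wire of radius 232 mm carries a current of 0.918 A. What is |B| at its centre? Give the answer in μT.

B ≈ 2.49 μT

At the centre of a circular loop the Biot–Savart law gives B = μ₀I/(2R).
B = (4π×10⁻⁷ × 0.918) / (2 × 0.232) = 2.49×10⁻⁶ T.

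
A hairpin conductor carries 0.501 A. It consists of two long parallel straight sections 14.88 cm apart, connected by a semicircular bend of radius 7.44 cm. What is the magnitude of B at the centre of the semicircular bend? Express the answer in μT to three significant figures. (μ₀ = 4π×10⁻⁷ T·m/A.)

The semicircular arc contributes B_arc = μ₀I·π/(4πR) = μ₀I/(4R) = 2.12×10⁻⁶ T.
Each semi-infinite lead is at perpendicular distance R = 0.0744 m from the centre, with the perpendicular foot at its near end, so it contributes μ₀I/(4πR); both point the same way, together 1.35×10⁻⁶ T.
Arc and leads all point the same direction: B = 2.12×10⁻⁶ + 1.35×10⁻⁶ = 3.46×10⁻⁶ T.

B ≈ 3.46 μT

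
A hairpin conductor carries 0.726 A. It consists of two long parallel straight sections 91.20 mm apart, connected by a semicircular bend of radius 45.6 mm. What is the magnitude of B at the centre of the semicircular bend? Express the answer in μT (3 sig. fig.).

The semicircular arc contributes B_arc = μ₀I·π/(4πR) = μ₀I/(4R) = 5.00×10⁻⁶ T.
Each semi-infinite lead is at perpendicular distance R = 0.0456 m from the centre, with the perpendicular foot at its near end, so it contributes μ₀I/(4πR); both point the same way, together 3.18×10⁻⁶ T.
Arc and leads all point the same direction: B = 5.00×10⁻⁶ + 3.18×10⁻⁶ = 8.19×10⁻⁶ T.

B ≈ 8.19 μT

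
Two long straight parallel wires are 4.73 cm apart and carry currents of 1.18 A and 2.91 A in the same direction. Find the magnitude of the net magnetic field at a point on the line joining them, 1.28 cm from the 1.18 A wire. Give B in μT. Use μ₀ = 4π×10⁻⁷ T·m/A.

B ≈ 1.57 μT

Each long wire gives B = μ₀I/(2πd). Distances are d₁ = 0.0128 m and d₂ = 0.0345 m.
B₁ = 1.84×10⁻⁵ T, B₂ = 1.69×10⁻⁵ T.
Between parallel currents the two contributions point in opposite directions, so they subtract. B = |B₁ − B₂| = |1.84×10⁻⁵ − 1.69×10⁻⁵| = 1.57×10⁻⁶ T.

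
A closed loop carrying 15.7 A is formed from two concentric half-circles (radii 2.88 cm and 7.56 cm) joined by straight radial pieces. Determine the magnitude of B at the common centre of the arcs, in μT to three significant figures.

B ≈ 106 μT

The radial connectors point toward the centre, so dl × r̂ = 0 and they contribute nothing.
Each semicircle gives μ₀I/(4R): inner arc 1.71×10⁻⁴ T, outer arc 6.52×10⁻⁵ T.
The two arcs carry current in opposite angular senses, so their fields oppose: B = |1.71×10⁻⁴ − 6.52×10⁻⁵| = 1.06×10⁻⁴ T.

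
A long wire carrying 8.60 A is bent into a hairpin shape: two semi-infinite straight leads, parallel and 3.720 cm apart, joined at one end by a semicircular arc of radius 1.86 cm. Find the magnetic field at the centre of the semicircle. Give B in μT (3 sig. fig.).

The semicircular arc contributes B_arc = μ₀I·π/(4πR) = μ₀I/(4R) = 1.45×10⁻⁴ T.
Each semi-infinite lead is at perpendicular distance R = 0.0186 m from the centre, with the perpendicular foot at its near end, so it contributes μ₀I/(4πR); both point the same way, together 9.25×10⁻⁵ T.
Arc and leads all point the same direction: B = 1.45×10⁻⁴ + 9.25×10⁻⁵ = 2.38×10⁻⁴ T.

B ≈ 238 μT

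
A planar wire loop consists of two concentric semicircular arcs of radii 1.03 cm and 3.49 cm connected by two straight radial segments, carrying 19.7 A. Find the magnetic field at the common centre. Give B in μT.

B ≈ 424 μT

The radial connectors point toward the centre, so dl × r̂ = 0 and they contribute nothing.
Each semicircle gives μ₀I/(4R): inner arc 6.01×10⁻⁴ T, outer arc 1.77×10⁻⁴ T.
The two arcs carry current in opposite angular senses, so their fields oppose: B = |6.01×10⁻⁴ − 1.77×10⁻⁴| = 4.24×10⁻⁴ T.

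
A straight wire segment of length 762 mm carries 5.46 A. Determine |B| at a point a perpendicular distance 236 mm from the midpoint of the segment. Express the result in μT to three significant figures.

B ≈ 3.93 μT

For a finite straight segment, B = (μ₀I/4πd)(sinθ₁ + sinθ₂), where θ₁, θ₂ are the angles from the perpendicular to each end.
The perpendicular from the point meets the wire at its midpoint, so each end is L/2 = 0.381 m away along the wire.
sinθ₁ = 0.381/√(0.381²+0.236²) = 0.8501; sinθ₂ = 0.381/√(0.381²+0.236²) = 0.8501.
B = (4π×10⁻⁷ × 5.46) / (4π × 0.236) × (0.8501 + 0.8501) = 3.93×10⁻⁶ T.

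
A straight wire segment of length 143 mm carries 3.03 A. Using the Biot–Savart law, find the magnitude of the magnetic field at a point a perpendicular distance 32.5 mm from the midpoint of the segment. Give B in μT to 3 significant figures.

For a finite straight segment, B = (μ₀I/4πd)(sinθ₁ + sinθ₂), where θ₁, θ₂ are the angles from the perpendicular to each end.
The perpendicular from the point meets the wire at its midpoint, so each end is L/2 = 0.0715 m away along the wire.
sinθ₁ = 0.0715/√(0.0715²+0.0325²) = 0.9104; sinθ₂ = 0.0715/√(0.0715²+0.0325²) = 0.9104.
B = (4π×10⁻⁷ × 3.03) / (4π × 0.0325) × (0.9104 + 0.9104) = 1.70×10⁻⁵ T.

B ≈ 17.0 μT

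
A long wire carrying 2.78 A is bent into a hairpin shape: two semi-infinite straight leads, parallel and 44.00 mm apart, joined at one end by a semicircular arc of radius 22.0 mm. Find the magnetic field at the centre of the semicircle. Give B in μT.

The semicircular arc contributes B_arc = μ₀I·π/(4πR) = μ₀I/(4R) = 3.97×10⁻⁵ T.
Each semi-infinite lead is at perpendicular distance R = 0.022 m from the centre, with the perpendicular foot at its near end, so it contributes μ₀I/(4πR); both point the same way, together 2.53×10⁻⁵ T.
Arc and leads all point the same direction: B = 3.97×10⁻⁵ + 2.53×10⁻⁵ = 6.50×10⁻⁵ T.

B ≈ 65.0 μT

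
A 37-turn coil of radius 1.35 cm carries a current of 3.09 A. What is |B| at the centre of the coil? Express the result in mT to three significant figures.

For an N-turn flat coil, B = Nμ₀I/(2R) with R = 0.0135 m.
B = 37 × 1.44×10⁻⁴ T = 5.32×10⁻³ T.

B ≈ 5.32 mT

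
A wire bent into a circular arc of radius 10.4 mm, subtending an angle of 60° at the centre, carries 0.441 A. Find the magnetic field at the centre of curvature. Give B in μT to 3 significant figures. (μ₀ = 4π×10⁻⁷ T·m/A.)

B ≈ 4.44 μT

The Biot–Savart field of a circular arc at its centre is B = μ₀Iφ/(4πR), with φ = 1.047 rad.
B = (4π×10⁻⁷ × 0.441 × 1.047) / (4π × 0.0104) = 4.44×10⁻⁶ T.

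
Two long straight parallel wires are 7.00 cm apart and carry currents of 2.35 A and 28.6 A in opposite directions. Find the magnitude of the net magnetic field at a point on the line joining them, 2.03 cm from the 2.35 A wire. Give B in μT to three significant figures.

B ≈ 138 μT

Each long wire gives B = μ₀I/(2πd). Distances are d₁ = 0.0203 m and d₂ = 0.0497 m.
B₁ = 2.32×10⁻⁵ T, B₂ = 1.15×10⁻⁴ T.
Between antiparallel currents both contributions point the same way, so they add. B = B₁ + B₂ = 2.32×10⁻⁵ + 1.15×10⁻⁴ = 1.38×10⁻⁴ T.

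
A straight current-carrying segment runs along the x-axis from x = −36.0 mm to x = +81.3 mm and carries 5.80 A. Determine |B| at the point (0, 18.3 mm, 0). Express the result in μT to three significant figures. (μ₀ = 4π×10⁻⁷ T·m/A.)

For a finite straight segment, B = (μ₀I/4πd)(sinθ₁ + sinθ₂), where θ₁, θ₂ are the angles from the perpendicular to each end.
The perpendicular distance is d = 0.0183 m; the end-offsets along the wire are a = 0.036 m and b = 0.0813 m.
sinθ₁ = 0.036/√(0.036²+0.0183²) = 0.8914; sinθ₂ = 0.0813/√(0.0813²+0.0183²) = 0.9756.
B = (4π×10⁻⁷ × 5.80) / (4π × 0.0183) × (0.8914 + 0.9756) = 5.92×10⁻⁵ T.

B ≈ 59.2 μT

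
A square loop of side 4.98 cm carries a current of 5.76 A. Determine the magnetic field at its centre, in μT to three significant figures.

B ≈ 131 μT

Each side is a finite straight segment at perpendicular distance d = a/(2 tan(π/4)) = 0.0249 m from the centre, with end-angles ±π/4.
One side contributes B₁ = (μ₀I/4πd)·2 sin(π/4) = 3.27×10⁻⁵ T.
All 4 sides add in the same direction: B = 4 × 3.27×10⁻⁵ = 1.31×10⁻⁴ T.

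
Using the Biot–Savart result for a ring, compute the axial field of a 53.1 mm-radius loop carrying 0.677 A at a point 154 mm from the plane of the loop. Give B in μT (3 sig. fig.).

B ≈ 0.277 μT

On the axis of a circular loop, B = μ₀IR² / [2(R²+z²)^(3/2)].
R² + z² = (0.0531)² + (0.154)² = 0.02654 m², and (R²+z²)^(3/2) = 4.32×10⁻³ m³.
B = (4π×10⁻⁷ × 0.677 × 0.00282) / (2 × 4.32×10⁻³) = 2.77×10⁻⁷ T.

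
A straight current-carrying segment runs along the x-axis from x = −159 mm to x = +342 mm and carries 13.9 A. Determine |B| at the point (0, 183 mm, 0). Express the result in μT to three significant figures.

B ≈ 11.7 μT

For a finite straight segment, B = (μ₀I/4πd)(sinθ₁ + sinθ₂), where θ₁, θ₂ are the angles from the perpendicular to each end.
The perpendicular distance is d = 0.183 m; the end-offsets along the wire are a = 0.159 m and b = 0.342 m.
sinθ₁ = 0.159/√(0.159²+0.183²) = 0.6559; sinθ₂ = 0.342/√(0.342²+0.183²) = 0.8817.
B = (4π×10⁻⁷ × 13.9) / (4π × 0.183) × (0.6559 + 0.8817) = 1.17×10⁻⁵ T.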